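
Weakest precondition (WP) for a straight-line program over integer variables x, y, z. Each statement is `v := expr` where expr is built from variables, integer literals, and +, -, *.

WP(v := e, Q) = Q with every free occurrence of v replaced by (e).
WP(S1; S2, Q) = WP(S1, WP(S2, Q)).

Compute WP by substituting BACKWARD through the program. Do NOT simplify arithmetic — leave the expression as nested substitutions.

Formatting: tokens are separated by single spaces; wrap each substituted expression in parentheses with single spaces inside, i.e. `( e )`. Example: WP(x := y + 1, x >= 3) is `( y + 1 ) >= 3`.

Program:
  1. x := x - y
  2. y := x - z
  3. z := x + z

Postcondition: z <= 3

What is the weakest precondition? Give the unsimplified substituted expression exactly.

post: z <= 3
stmt 3: z := x + z  -- replace 1 occurrence(s) of z with (x + z)
  => ( x + z ) <= 3
stmt 2: y := x - z  -- replace 0 occurrence(s) of y with (x - z)
  => ( x + z ) <= 3
stmt 1: x := x - y  -- replace 1 occurrence(s) of x with (x - y)
  => ( ( x - y ) + z ) <= 3

Answer: ( ( x - y ) + z ) <= 3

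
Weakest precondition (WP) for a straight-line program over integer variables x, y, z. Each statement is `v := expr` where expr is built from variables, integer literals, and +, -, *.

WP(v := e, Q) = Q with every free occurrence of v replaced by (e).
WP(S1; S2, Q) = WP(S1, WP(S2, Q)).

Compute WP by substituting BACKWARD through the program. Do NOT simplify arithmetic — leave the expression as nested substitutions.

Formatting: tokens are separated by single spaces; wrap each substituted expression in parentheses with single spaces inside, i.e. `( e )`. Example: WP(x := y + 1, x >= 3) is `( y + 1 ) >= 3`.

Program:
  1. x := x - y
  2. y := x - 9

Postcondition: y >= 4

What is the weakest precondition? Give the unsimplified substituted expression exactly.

post: y >= 4
stmt 2: y := x - 9  -- replace 1 occurrence(s) of y with (x - 9)
  => ( x - 9 ) >= 4
stmt 1: x := x - y  -- replace 1 occurrence(s) of x with (x - y)
  => ( ( x - y ) - 9 ) >= 4

Answer: ( ( x - y ) - 9 ) >= 4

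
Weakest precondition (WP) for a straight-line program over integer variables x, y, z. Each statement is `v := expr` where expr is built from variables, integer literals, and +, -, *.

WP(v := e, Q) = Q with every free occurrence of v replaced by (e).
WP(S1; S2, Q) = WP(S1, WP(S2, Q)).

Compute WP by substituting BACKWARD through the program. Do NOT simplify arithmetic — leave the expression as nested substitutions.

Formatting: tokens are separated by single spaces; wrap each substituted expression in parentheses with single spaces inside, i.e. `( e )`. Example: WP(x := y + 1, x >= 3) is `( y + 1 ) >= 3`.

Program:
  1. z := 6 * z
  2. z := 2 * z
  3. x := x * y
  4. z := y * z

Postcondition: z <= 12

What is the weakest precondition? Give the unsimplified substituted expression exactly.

post: z <= 12
stmt 4: z := y * z  -- replace 1 occurrence(s) of z with (y * z)
  => ( y * z ) <= 12
stmt 3: x := x * y  -- replace 0 occurrence(s) of x with (x * y)
  => ( y * z ) <= 12
stmt 2: z := 2 * z  -- replace 1 occurrence(s) of z with (2 * z)
  => ( y * ( 2 * z ) ) <= 12
stmt 1: z := 6 * z  -- replace 1 occurrence(s) of z with (6 * z)
  => ( y * ( 2 * ( 6 * z ) ) ) <= 12

Answer: ( y * ( 2 * ( 6 * z ) ) ) <= 12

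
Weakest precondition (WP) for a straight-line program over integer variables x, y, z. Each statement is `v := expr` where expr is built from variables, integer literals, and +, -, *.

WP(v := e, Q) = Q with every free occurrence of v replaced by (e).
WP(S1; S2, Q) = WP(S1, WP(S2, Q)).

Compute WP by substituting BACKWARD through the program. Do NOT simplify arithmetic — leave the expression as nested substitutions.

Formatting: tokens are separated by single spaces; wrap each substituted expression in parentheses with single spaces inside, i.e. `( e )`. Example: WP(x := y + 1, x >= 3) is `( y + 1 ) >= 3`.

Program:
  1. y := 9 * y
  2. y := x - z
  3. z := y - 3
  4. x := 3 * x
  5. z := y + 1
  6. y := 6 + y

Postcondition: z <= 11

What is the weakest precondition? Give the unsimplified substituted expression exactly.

Answer: ( ( x - z ) + 1 ) <= 11

Derivation:
post: z <= 11
stmt 6: y := 6 + y  -- replace 0 occurrence(s) of y with (6 + y)
  => z <= 11
stmt 5: z := y + 1  -- replace 1 occurrence(s) of z with (y + 1)
  => ( y + 1 ) <= 11
stmt 4: x := 3 * x  -- replace 0 occurrence(s) of x with (3 * x)
  => ( y + 1 ) <= 11
stmt 3: z := y - 3  -- replace 0 occurrence(s) of z with (y - 3)
  => ( y + 1 ) <= 11
stmt 2: y := x - z  -- replace 1 occurrence(s) of y with (x - z)
  => ( ( x - z ) + 1 ) <= 11
stmt 1: y := 9 * y  -- replace 0 occurrence(s) of y with (9 * y)
  => ( ( x - z ) + 1 ) <= 11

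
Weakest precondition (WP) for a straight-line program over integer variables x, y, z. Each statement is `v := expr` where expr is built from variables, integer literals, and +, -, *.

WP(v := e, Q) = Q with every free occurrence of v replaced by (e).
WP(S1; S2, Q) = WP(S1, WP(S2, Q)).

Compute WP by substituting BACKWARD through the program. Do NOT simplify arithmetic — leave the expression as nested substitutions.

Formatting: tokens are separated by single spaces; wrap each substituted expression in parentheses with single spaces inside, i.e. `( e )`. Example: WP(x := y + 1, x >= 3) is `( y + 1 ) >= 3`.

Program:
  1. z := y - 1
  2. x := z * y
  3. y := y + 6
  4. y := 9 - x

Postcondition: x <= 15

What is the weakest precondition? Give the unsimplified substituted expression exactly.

Answer: ( ( y - 1 ) * y ) <= 15

Derivation:
post: x <= 15
stmt 4: y := 9 - x  -- replace 0 occurrence(s) of y with (9 - x)
  => x <= 15
stmt 3: y := y + 6  -- replace 0 occurrence(s) of y with (y + 6)
  => x <= 15
stmt 2: x := z * y  -- replace 1 occurrence(s) of x with (z * y)
  => ( z * y ) <= 15
stmt 1: z := y - 1  -- replace 1 occurrence(s) of z with (y - 1)
  => ( ( y - 1 ) * y ) <= 15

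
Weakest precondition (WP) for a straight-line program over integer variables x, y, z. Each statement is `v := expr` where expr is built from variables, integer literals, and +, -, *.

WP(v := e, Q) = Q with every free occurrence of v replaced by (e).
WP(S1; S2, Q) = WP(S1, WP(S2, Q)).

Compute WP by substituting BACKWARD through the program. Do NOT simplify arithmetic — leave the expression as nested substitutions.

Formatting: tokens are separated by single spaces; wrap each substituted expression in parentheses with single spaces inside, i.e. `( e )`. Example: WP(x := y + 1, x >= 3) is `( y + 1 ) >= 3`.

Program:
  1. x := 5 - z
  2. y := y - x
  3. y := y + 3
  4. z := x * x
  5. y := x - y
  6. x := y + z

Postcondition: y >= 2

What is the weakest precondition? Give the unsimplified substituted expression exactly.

post: y >= 2
stmt 6: x := y + z  -- replace 0 occurrence(s) of x with (y + z)
  => y >= 2
stmt 5: y := x - y  -- replace 1 occurrence(s) of y with (x - y)
  => ( x - y ) >= 2
stmt 4: z := x * x  -- replace 0 occurrence(s) of z with (x * x)
  => ( x - y ) >= 2
stmt 3: y := y + 3  -- replace 1 occurrence(s) of y with (y + 3)
  => ( x - ( y + 3 ) ) >= 2
stmt 2: y := y - x  -- replace 1 occurrence(s) of y with (y - x)
  => ( x - ( ( y - x ) + 3 ) ) >= 2
stmt 1: x := 5 - z  -- replace 2 occurrence(s) of x with (5 - z)
  => ( ( 5 - z ) - ( ( y - ( 5 - z ) ) + 3 ) ) >= 2

Answer: ( ( 5 - z ) - ( ( y - ( 5 - z ) ) + 3 ) ) >= 2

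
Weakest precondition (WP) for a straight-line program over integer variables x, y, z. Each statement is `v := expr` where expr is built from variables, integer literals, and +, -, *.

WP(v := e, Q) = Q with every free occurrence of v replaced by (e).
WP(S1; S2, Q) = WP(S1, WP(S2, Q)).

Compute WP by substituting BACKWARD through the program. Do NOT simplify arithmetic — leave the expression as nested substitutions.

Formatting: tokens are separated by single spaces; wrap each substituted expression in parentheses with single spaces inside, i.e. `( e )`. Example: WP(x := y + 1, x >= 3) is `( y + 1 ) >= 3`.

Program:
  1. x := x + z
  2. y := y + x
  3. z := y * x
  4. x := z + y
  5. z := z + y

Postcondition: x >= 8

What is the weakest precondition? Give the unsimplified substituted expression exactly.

post: x >= 8
stmt 5: z := z + y  -- replace 0 occurrence(s) of z with (z + y)
  => x >= 8
stmt 4: x := z + y  -- replace 1 occurrence(s) of x with (z + y)
  => ( z + y ) >= 8
stmt 3: z := y * x  -- replace 1 occurrence(s) of z with (y * x)
  => ( ( y * x ) + y ) >= 8
stmt 2: y := y + x  -- replace 2 occurrence(s) of y with (y + x)
  => ( ( ( y + x ) * x ) + ( y + x ) ) >= 8
stmt 1: x := x + z  -- replace 3 occurrence(s) of x with (x + z)
  => ( ( ( y + ( x + z ) ) * ( x + z ) ) + ( y + ( x + z ) ) ) >= 8

Answer: ( ( ( y + ( x + z ) ) * ( x + z ) ) + ( y + ( x + z ) ) ) >= 8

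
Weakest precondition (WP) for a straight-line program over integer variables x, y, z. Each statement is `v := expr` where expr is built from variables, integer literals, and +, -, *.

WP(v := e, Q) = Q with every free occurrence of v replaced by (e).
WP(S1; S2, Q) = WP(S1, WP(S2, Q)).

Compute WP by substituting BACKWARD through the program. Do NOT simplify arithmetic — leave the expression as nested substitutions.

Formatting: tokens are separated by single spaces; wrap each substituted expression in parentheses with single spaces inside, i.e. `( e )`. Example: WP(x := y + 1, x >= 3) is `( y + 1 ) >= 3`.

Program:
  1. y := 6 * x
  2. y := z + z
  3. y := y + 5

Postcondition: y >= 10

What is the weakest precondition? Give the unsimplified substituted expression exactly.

post: y >= 10
stmt 3: y := y + 5  -- replace 1 occurrence(s) of y with (y + 5)
  => ( y + 5 ) >= 10
stmt 2: y := z + z  -- replace 1 occurrence(s) of y with (z + z)
  => ( ( z + z ) + 5 ) >= 10
stmt 1: y := 6 * x  -- replace 0 occurrence(s) of y with (6 * x)
  => ( ( z + z ) + 5 ) >= 10

Answer: ( ( z + z ) + 5 ) >= 10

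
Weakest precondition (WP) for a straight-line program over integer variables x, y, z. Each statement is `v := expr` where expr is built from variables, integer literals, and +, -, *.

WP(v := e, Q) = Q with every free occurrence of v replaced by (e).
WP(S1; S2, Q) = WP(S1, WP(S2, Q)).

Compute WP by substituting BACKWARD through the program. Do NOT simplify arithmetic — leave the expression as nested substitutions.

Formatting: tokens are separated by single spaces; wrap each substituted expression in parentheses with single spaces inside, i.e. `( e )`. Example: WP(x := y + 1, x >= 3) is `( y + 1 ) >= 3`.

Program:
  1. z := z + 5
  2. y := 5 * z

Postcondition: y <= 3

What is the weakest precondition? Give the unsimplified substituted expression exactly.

post: y <= 3
stmt 2: y := 5 * z  -- replace 1 occurrence(s) of y with (5 * z)
  => ( 5 * z ) <= 3
stmt 1: z := z + 5  -- replace 1 occurrence(s) of z with (z + 5)
  => ( 5 * ( z + 5 ) ) <= 3

Answer: ( 5 * ( z + 5 ) ) <= 3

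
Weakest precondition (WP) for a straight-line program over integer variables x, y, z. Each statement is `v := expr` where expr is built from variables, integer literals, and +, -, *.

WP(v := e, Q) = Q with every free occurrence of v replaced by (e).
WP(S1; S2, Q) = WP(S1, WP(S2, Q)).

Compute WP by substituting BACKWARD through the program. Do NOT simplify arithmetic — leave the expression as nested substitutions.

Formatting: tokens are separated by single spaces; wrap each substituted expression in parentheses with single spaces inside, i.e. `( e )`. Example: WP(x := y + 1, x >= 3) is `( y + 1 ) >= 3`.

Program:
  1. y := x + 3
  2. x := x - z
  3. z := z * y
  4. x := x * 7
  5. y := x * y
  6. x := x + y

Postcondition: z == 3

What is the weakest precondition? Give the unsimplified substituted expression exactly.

Answer: ( z * ( x + 3 ) ) == 3

Derivation:
post: z == 3
stmt 6: x := x + y  -- replace 0 occurrence(s) of x with (x + y)
  => z == 3
stmt 5: y := x * y  -- replace 0 occurrence(s) of y with (x * y)
  => z == 3
stmt 4: x := x * 7  -- replace 0 occurrence(s) of x with (x * 7)
  => z == 3
stmt 3: z := z * y  -- replace 1 occurrence(s) of z with (z * y)
  => ( z * y ) == 3
stmt 2: x := x - z  -- replace 0 occurrence(s) of x with (x - z)
  => ( z * y ) == 3
stmt 1: y := x + 3  -- replace 1 occurrence(s) of y with (x + 3)
  => ( z * ( x + 3 ) ) == 3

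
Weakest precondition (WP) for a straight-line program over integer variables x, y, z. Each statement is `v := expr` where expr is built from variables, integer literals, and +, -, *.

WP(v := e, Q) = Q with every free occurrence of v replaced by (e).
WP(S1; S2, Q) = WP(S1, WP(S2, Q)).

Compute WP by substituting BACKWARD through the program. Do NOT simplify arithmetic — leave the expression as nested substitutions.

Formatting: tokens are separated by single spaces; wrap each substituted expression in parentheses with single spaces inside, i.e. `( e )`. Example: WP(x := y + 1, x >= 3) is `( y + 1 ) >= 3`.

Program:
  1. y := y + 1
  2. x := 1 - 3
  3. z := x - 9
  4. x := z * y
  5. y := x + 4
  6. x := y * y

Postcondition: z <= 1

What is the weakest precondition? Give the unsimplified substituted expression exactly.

post: z <= 1
stmt 6: x := y * y  -- replace 0 occurrence(s) of x with (y * y)
  => z <= 1
stmt 5: y := x + 4  -- replace 0 occurrence(s) of y with (x + 4)
  => z <= 1
stmt 4: x := z * y  -- replace 0 occurrence(s) of x with (z * y)
  => z <= 1
stmt 3: z := x - 9  -- replace 1 occurrence(s) of z with (x - 9)
  => ( x - 9 ) <= 1
stmt 2: x := 1 - 3  -- replace 1 occurrence(s) of x with (1 - 3)
  => ( ( 1 - 3 ) - 9 ) <= 1
stmt 1: y := y + 1  -- replace 0 occurrence(s) of y with (y + 1)
  => ( ( 1 - 3 ) - 9 ) <= 1

Answer: ( ( 1 - 3 ) - 9 ) <= 1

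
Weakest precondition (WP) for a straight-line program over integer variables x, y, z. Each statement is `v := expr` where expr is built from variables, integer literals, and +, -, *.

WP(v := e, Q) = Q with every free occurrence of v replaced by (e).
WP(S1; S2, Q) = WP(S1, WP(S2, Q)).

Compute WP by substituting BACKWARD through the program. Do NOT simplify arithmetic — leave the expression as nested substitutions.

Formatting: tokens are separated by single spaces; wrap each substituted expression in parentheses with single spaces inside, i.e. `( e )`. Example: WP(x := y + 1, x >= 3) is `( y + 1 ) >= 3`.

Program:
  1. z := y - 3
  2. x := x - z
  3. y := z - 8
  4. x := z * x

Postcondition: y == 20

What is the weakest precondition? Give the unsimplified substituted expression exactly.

post: y == 20
stmt 4: x := z * x  -- replace 0 occurrence(s) of x with (z * x)
  => y == 20
stmt 3: y := z - 8  -- replace 1 occurrence(s) of y with (z - 8)
  => ( z - 8 ) == 20
stmt 2: x := x - z  -- replace 0 occurrence(s) of x with (x - z)
  => ( z - 8 ) == 20
stmt 1: z := y - 3  -- replace 1 occurrence(s) of z with (y - 3)
  => ( ( y - 3 ) - 8 ) == 20

Answer: ( ( y - 3 ) - 8 ) == 20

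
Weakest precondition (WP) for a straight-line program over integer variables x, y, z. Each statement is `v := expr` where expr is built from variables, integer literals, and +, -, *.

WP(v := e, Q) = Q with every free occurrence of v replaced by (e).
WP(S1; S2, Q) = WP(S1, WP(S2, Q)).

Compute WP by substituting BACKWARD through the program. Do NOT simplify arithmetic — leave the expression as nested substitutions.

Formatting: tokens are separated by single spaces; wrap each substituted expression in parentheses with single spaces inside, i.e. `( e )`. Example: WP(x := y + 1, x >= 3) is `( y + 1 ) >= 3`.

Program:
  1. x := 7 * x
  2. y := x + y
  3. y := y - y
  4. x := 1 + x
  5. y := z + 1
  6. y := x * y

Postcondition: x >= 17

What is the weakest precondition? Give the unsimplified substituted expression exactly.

post: x >= 17
stmt 6: y := x * y  -- replace 0 occurrence(s) of y with (x * y)
  => x >= 17
stmt 5: y := z + 1  -- replace 0 occurrence(s) of y with (z + 1)
  => x >= 17
stmt 4: x := 1 + x  -- replace 1 occurrence(s) of x with (1 + x)
  => ( 1 + x ) >= 17
stmt 3: y := y - y  -- replace 0 occurrence(s) of y with (y - y)
  => ( 1 + x ) >= 17
stmt 2: y := x + y  -- replace 0 occurrence(s) of y with (x + y)
  => ( 1 + x ) >= 17
stmt 1: x := 7 * x  -- replace 1 occurrence(s) of x with (7 * x)
  => ( 1 + ( 7 * x ) ) >= 17

Answer: ( 1 + ( 7 * x ) ) >= 17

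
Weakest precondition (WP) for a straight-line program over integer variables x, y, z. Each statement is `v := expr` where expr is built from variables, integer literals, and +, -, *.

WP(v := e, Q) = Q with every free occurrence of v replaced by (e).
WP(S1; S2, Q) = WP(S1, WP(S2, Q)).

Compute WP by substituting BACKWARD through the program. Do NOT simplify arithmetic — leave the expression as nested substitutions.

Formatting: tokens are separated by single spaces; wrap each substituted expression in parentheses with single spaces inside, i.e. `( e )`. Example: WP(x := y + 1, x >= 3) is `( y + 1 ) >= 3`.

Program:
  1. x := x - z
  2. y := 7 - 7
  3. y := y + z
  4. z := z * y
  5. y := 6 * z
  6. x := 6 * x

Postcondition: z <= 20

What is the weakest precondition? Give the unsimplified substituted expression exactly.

Answer: ( z * ( ( 7 - 7 ) + z ) ) <= 20

Derivation:
post: z <= 20
stmt 6: x := 6 * x  -- replace 0 occurrence(s) of x with (6 * x)
  => z <= 20
stmt 5: y := 6 * z  -- replace 0 occurrence(s) of y with (6 * z)
  => z <= 20
stmt 4: z := z * y  -- replace 1 occurrence(s) of z with (z * y)
  => ( z * y ) <= 20
stmt 3: y := y + z  -- replace 1 occurrence(s) of y with (y + z)
  => ( z * ( y + z ) ) <= 20
stmt 2: y := 7 - 7  -- replace 1 occurrence(s) of y with (7 - 7)
  => ( z * ( ( 7 - 7 ) + z ) ) <= 20
stmt 1: x := x - z  -- replace 0 occurrence(s) of x with (x - z)
  => ( z * ( ( 7 - 7 ) + z ) ) <= 20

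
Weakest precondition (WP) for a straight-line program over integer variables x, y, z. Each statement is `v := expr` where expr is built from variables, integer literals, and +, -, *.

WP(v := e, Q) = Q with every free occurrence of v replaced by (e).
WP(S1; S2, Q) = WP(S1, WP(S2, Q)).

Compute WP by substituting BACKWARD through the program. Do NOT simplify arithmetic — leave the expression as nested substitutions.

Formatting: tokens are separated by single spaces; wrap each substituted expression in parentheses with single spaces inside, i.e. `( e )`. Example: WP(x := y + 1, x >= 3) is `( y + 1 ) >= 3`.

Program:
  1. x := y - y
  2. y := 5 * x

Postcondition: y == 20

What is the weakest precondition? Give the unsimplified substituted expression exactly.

Answer: ( 5 * ( y - y ) ) == 20

Derivation:
post: y == 20
stmt 2: y := 5 * x  -- replace 1 occurrence(s) of y with (5 * x)
  => ( 5 * x ) == 20
stmt 1: x := y - y  -- replace 1 occurrence(s) of x with (y - y)
  => ( 5 * ( y - y ) ) == 20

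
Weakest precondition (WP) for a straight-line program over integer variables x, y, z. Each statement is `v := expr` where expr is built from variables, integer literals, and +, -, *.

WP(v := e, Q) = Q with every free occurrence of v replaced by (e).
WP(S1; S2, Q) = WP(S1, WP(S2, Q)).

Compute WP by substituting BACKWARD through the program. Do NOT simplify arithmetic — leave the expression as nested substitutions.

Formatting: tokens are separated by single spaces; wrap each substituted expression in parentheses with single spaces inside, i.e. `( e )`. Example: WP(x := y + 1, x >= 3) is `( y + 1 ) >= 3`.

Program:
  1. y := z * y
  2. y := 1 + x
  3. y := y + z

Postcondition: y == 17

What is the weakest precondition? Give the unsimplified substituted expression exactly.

post: y == 17
stmt 3: y := y + z  -- replace 1 occurrence(s) of y with (y + z)
  => ( y + z ) == 17
stmt 2: y := 1 + x  -- replace 1 occurrence(s) of y with (1 + x)
  => ( ( 1 + x ) + z ) == 17
stmt 1: y := z * y  -- replace 0 occurrence(s) of y with (z * y)
  => ( ( 1 + x ) + z ) == 17

Answer: ( ( 1 + x ) + z ) == 17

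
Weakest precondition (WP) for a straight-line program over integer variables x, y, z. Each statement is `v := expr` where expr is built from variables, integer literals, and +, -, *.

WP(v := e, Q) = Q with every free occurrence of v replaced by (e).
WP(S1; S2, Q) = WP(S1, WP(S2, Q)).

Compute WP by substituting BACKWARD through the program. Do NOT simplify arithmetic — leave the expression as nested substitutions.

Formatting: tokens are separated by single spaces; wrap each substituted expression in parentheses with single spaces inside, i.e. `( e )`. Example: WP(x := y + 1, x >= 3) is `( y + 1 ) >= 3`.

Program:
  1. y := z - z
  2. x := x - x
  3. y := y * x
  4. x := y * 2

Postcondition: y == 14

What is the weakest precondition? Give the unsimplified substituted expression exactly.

Answer: ( ( z - z ) * ( x - x ) ) == 14

Derivation:
post: y == 14
stmt 4: x := y * 2  -- replace 0 occurrence(s) of x with (y * 2)
  => y == 14
stmt 3: y := y * x  -- replace 1 occurrence(s) of y with (y * x)
  => ( y * x ) == 14
stmt 2: x := x - x  -- replace 1 occurrence(s) of x with (x - x)
  => ( y * ( x - x ) ) == 14
stmt 1: y := z - z  -- replace 1 occurrence(s) of y with (z - z)
  => ( ( z - z ) * ( x - x ) ) == 14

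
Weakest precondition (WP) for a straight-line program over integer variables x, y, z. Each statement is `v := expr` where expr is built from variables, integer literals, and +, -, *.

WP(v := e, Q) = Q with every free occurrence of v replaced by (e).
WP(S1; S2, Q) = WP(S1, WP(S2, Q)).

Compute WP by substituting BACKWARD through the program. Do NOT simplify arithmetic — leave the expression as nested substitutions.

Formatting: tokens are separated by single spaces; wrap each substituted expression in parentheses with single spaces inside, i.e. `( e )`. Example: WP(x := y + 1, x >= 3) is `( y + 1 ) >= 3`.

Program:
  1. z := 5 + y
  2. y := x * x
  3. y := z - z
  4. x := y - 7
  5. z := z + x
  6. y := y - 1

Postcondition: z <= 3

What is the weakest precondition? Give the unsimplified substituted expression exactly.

post: z <= 3
stmt 6: y := y - 1  -- replace 0 occurrence(s) of y with (y - 1)
  => z <= 3
stmt 5: z := z + x  -- replace 1 occurrence(s) of z with (z + x)
  => ( z + x ) <= 3
stmt 4: x := y - 7  -- replace 1 occurrence(s) of x with (y - 7)
  => ( z + ( y - 7 ) ) <= 3
stmt 3: y := z - z  -- replace 1 occurrence(s) of y with (z - z)
  => ( z + ( ( z - z ) - 7 ) ) <= 3
stmt 2: y := x * x  -- replace 0 occurrence(s) of y with (x * x)
  => ( z + ( ( z - z ) - 7 ) ) <= 3
stmt 1: z := 5 + y  -- replace 3 occurrence(s) of z with (5 + y)
  => ( ( 5 + y ) + ( ( ( 5 + y ) - ( 5 + y ) ) - 7 ) ) <= 3

Answer: ( ( 5 + y ) + ( ( ( 5 + y ) - ( 5 + y ) ) - 7 ) ) <= 3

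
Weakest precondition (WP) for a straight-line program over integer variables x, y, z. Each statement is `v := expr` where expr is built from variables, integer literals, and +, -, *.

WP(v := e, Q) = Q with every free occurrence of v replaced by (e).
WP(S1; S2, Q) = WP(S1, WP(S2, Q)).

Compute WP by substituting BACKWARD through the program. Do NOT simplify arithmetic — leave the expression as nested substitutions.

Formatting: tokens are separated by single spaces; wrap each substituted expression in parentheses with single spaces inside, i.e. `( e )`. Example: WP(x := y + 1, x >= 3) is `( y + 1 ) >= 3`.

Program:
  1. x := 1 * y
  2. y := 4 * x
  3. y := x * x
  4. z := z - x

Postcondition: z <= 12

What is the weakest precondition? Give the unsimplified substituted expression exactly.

post: z <= 12
stmt 4: z := z - x  -- replace 1 occurrence(s) of z with (z - x)
  => ( z - x ) <= 12
stmt 3: y := x * x  -- replace 0 occurrence(s) of y with (x * x)
  => ( z - x ) <= 12
stmt 2: y := 4 * x  -- replace 0 occurrence(s) of y with (4 * x)
  => ( z - x ) <= 12
stmt 1: x := 1 * y  -- replace 1 occurrence(s) of x with (1 * y)
  => ( z - ( 1 * y ) ) <= 12

Answer: ( z - ( 1 * y ) ) <= 12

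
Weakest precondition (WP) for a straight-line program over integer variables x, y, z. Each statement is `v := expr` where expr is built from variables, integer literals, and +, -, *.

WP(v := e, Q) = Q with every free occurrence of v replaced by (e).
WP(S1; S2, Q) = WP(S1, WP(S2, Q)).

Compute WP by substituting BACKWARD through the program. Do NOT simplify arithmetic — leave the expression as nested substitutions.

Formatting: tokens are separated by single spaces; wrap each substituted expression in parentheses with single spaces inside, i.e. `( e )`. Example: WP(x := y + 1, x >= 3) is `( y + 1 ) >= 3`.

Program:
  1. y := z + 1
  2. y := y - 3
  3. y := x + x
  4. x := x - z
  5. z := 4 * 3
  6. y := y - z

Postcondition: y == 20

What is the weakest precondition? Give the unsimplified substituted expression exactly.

Answer: ( ( x + x ) - ( 4 * 3 ) ) == 20

Derivation:
post: y == 20
stmt 6: y := y - z  -- replace 1 occurrence(s) of y with (y - z)
  => ( y - z ) == 20
stmt 5: z := 4 * 3  -- replace 1 occurrence(s) of z with (4 * 3)
  => ( y - ( 4 * 3 ) ) == 20
stmt 4: x := x - z  -- replace 0 occurrence(s) of x with (x - z)
  => ( y - ( 4 * 3 ) ) == 20
stmt 3: y := x + x  -- replace 1 occurrence(s) of y with (x + x)
  => ( ( x + x ) - ( 4 * 3 ) ) == 20
stmt 2: y := y - 3  -- replace 0 occurrence(s) of y with (y - 3)
  => ( ( x + x ) - ( 4 * 3 ) ) == 20
stmt 1: y := z + 1  -- replace 0 occurrence(s) of y with (z + 1)
  => ( ( x + x ) - ( 4 * 3 ) ) == 20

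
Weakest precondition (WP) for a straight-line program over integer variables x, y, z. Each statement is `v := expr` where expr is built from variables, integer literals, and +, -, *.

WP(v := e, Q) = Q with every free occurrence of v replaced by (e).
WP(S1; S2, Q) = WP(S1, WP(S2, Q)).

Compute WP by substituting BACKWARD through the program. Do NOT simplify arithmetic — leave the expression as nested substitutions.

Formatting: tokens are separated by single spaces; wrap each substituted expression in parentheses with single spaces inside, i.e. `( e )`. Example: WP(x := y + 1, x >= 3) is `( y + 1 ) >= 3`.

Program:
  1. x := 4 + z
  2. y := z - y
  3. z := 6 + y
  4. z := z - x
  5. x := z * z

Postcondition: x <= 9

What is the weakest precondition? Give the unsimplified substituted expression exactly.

post: x <= 9
stmt 5: x := z * z  -- replace 1 occurrence(s) of x with (z * z)
  => ( z * z ) <= 9
stmt 4: z := z - x  -- replace 2 occurrence(s) of z with (z - x)
  => ( ( z - x ) * ( z - x ) ) <= 9
stmt 3: z := 6 + y  -- replace 2 occurrence(s) of z with (6 + y)
  => ( ( ( 6 + y ) - x ) * ( ( 6 + y ) - x ) ) <= 9
stmt 2: y := z - y  -- replace 2 occurrence(s) of y with (z - y)
  => ( ( ( 6 + ( z - y ) ) - x ) * ( ( 6 + ( z - y ) ) - x ) ) <= 9
stmt 1: x := 4 + z  -- replace 2 occurrence(s) of x with (4 + z)
  => ( ( ( 6 + ( z - y ) ) - ( 4 + z ) ) * ( ( 6 + ( z - y ) ) - ( 4 + z ) ) ) <= 9

Answer: ( ( ( 6 + ( z - y ) ) - ( 4 + z ) ) * ( ( 6 + ( z - y ) ) - ( 4 + z ) ) ) <= 9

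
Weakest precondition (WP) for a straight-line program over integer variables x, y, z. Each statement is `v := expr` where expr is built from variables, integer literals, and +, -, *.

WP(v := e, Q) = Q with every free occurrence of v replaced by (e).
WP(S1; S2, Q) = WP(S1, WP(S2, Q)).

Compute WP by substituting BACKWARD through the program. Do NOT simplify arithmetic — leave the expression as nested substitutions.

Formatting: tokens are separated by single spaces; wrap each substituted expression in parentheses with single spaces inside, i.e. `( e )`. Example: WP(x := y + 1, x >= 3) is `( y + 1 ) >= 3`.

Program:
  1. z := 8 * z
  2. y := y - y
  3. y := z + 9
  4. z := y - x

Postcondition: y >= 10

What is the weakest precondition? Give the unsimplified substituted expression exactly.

Answer: ( ( 8 * z ) + 9 ) >= 10

Derivation:
post: y >= 10
stmt 4: z := y - x  -- replace 0 occurrence(s) of z with (y - x)
  => y >= 10
stmt 3: y := z + 9  -- replace 1 occurrence(s) of y with (z + 9)
  => ( z + 9 ) >= 10
stmt 2: y := y - y  -- replace 0 occurrence(s) of y with (y - y)
  => ( z + 9 ) >= 10
stmt 1: z := 8 * z  -- replace 1 occurrence(s) of z with (8 * z)
  => ( ( 8 * z ) + 9 ) >= 10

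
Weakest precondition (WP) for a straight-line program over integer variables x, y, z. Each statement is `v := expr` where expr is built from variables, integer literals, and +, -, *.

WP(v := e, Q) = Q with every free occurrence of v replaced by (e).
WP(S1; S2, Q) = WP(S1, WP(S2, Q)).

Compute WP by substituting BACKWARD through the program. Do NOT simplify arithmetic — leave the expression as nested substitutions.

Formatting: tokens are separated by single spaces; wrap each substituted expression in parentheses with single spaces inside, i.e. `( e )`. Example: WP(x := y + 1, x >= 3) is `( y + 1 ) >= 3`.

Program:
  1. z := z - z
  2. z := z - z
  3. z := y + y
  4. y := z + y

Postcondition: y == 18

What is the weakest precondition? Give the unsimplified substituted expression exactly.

post: y == 18
stmt 4: y := z + y  -- replace 1 occurrence(s) of y with (z + y)
  => ( z + y ) == 18
stmt 3: z := y + y  -- replace 1 occurrence(s) of z with (y + y)
  => ( ( y + y ) + y ) == 18
stmt 2: z := z - z  -- replace 0 occurrence(s) of z with (z - z)
  => ( ( y + y ) + y ) == 18
stmt 1: z := z - z  -- replace 0 occurrence(s) of z with (z - z)
  => ( ( y + y ) + y ) == 18

Answer: ( ( y + y ) + y ) == 18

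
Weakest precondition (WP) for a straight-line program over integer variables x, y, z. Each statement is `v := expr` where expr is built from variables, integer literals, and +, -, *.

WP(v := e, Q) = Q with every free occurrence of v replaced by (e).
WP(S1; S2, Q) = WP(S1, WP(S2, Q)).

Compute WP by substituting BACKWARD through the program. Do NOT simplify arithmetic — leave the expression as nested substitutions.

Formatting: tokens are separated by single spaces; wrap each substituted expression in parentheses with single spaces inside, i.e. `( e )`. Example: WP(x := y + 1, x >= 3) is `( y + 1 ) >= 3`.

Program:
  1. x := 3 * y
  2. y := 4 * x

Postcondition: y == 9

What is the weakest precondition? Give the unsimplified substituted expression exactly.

post: y == 9
stmt 2: y := 4 * x  -- replace 1 occurrence(s) of y with (4 * x)
  => ( 4 * x ) == 9
stmt 1: x := 3 * y  -- replace 1 occurrence(s) of x with (3 * y)
  => ( 4 * ( 3 * y ) ) == 9

Answer: ( 4 * ( 3 * y ) ) == 9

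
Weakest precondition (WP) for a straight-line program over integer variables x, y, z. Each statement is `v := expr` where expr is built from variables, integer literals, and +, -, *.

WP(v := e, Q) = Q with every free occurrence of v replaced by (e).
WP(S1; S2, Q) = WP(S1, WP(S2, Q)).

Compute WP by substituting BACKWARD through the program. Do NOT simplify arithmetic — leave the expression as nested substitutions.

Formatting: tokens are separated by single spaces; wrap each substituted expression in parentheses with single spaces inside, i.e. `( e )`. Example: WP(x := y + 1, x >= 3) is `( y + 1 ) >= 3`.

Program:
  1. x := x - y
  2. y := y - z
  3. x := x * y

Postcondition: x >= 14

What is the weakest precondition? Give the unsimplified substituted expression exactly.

Answer: ( ( x - y ) * ( y - z ) ) >= 14

Derivation:
post: x >= 14
stmt 3: x := x * y  -- replace 1 occurrence(s) of x with (x * y)
  => ( x * y ) >= 14
stmt 2: y := y - z  -- replace 1 occurrence(s) of y with (y - z)
  => ( x * ( y - z ) ) >= 14
stmt 1: x := x - y  -- replace 1 occurrence(s) of x with (x - y)
  => ( ( x - y ) * ( y - z ) ) >= 14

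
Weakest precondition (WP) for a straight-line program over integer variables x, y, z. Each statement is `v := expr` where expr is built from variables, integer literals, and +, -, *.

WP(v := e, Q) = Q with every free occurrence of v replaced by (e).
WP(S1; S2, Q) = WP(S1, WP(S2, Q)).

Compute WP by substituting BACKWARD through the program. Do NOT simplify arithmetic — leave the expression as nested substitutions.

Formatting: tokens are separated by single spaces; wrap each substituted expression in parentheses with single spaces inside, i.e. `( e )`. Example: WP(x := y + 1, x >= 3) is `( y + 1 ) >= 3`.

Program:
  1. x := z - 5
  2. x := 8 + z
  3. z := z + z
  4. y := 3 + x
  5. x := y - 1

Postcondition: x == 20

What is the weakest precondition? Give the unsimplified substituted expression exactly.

post: x == 20
stmt 5: x := y - 1  -- replace 1 occurrence(s) of x with (y - 1)
  => ( y - 1 ) == 20
stmt 4: y := 3 + x  -- replace 1 occurrence(s) of y with (3 + x)
  => ( ( 3 + x ) - 1 ) == 20
stmt 3: z := z + z  -- replace 0 occurrence(s) of z with (z + z)
  => ( ( 3 + x ) - 1 ) == 20
stmt 2: x := 8 + z  -- replace 1 occurrence(s) of x with (8 + z)
  => ( ( 3 + ( 8 + z ) ) - 1 ) == 20
stmt 1: x := z - 5  -- replace 0 occurrence(s) of x with (z - 5)
  => ( ( 3 + ( 8 + z ) ) - 1 ) == 20

Answer: ( ( 3 + ( 8 + z ) ) - 1 ) == 20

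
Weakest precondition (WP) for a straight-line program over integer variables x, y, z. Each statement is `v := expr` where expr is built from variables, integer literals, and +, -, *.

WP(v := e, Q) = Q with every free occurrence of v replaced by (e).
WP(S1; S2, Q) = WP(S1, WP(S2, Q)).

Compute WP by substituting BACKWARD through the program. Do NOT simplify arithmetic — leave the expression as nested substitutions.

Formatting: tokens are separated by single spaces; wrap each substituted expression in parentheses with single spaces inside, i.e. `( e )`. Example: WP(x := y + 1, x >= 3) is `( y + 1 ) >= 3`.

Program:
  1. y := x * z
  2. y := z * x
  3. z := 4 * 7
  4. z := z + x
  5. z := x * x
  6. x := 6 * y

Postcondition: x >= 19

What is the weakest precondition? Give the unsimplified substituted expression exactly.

Answer: ( 6 * ( z * x ) ) >= 19

Derivation:
post: x >= 19
stmt 6: x := 6 * y  -- replace 1 occurrence(s) of x with (6 * y)
  => ( 6 * y ) >= 19
stmt 5: z := x * x  -- replace 0 occurrence(s) of z with (x * x)
  => ( 6 * y ) >= 19
stmt 4: z := z + x  -- replace 0 occurrence(s) of z with (z + x)
  => ( 6 * y ) >= 19
stmt 3: z := 4 * 7  -- replace 0 occurrence(s) of z with (4 * 7)
  => ( 6 * y ) >= 19
stmt 2: y := z * x  -- replace 1 occurrence(s) of y with (z * x)
  => ( 6 * ( z * x ) ) >= 19
stmt 1: y := x * z  -- replace 0 occurrence(s) of y with (x * z)
  => ( 6 * ( z * x ) ) >= 19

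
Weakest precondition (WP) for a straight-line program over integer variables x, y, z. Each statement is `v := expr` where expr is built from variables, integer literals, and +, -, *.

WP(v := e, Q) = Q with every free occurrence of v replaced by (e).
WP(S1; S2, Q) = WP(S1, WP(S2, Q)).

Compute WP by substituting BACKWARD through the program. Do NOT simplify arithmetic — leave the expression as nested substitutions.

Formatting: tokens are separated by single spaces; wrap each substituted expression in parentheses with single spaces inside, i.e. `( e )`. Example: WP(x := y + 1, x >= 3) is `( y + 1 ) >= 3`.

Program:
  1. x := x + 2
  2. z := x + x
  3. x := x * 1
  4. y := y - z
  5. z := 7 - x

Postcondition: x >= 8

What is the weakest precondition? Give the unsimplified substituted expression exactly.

Answer: ( ( x + 2 ) * 1 ) >= 8

Derivation:
post: x >= 8
stmt 5: z := 7 - x  -- replace 0 occurrence(s) of z with (7 - x)
  => x >= 8
stmt 4: y := y - z  -- replace 0 occurrence(s) of y with (y - z)
  => x >= 8
stmt 3: x := x * 1  -- replace 1 occurrence(s) of x with (x * 1)
  => ( x * 1 ) >= 8
stmt 2: z := x + x  -- replace 0 occurrence(s) of z with (x + x)
  => ( x * 1 ) >= 8
stmt 1: x := x + 2  -- replace 1 occurrence(s) of x with (x + 2)
  => ( ( x + 2 ) * 1 ) >= 8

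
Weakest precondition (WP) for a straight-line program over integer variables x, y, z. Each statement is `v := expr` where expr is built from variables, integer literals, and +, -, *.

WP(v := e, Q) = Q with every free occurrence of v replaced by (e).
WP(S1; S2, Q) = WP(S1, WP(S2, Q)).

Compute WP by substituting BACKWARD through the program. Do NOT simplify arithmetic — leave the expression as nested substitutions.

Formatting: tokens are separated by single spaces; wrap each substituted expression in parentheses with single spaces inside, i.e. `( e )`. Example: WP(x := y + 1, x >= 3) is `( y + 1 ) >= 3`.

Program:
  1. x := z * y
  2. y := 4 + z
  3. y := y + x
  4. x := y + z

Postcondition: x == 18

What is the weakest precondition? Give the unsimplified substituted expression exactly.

Answer: ( ( ( 4 + z ) + ( z * y ) ) + z ) == 18

Derivation:
post: x == 18
stmt 4: x := y + z  -- replace 1 occurrence(s) of x with (y + z)
  => ( y + z ) == 18
stmt 3: y := y + x  -- replace 1 occurrence(s) of y with (y + x)
  => ( ( y + x ) + z ) == 18
stmt 2: y := 4 + z  -- replace 1 occurrence(s) of y with (4 + z)
  => ( ( ( 4 + z ) + x ) + z ) == 18
stmt 1: x := z * y  -- replace 1 occurrence(s) of x with (z * y)
  => ( ( ( 4 + z ) + ( z * y ) ) + z ) == 18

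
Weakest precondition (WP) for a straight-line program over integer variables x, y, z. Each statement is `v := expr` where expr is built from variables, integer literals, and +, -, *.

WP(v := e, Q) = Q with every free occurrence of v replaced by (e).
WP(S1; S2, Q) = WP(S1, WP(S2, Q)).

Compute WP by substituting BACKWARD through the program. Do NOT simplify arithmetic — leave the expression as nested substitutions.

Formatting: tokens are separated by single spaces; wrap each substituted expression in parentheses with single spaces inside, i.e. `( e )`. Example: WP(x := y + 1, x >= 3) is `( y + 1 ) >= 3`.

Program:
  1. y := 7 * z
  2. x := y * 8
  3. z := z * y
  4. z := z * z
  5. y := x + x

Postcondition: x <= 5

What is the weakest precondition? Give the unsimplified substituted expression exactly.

post: x <= 5
stmt 5: y := x + x  -- replace 0 occurrence(s) of y with (x + x)
  => x <= 5
stmt 4: z := z * z  -- replace 0 occurrence(s) of z with (z * z)
  => x <= 5
stmt 3: z := z * y  -- replace 0 occurrence(s) of z with (z * y)
  => x <= 5
stmt 2: x := y * 8  -- replace 1 occurrence(s) of x with (y * 8)
  => ( y * 8 ) <= 5
stmt 1: y := 7 * z  -- replace 1 occurrence(s) of y with (7 * z)
  => ( ( 7 * z ) * 8 ) <= 5

Answer: ( ( 7 * z ) * 8 ) <= 5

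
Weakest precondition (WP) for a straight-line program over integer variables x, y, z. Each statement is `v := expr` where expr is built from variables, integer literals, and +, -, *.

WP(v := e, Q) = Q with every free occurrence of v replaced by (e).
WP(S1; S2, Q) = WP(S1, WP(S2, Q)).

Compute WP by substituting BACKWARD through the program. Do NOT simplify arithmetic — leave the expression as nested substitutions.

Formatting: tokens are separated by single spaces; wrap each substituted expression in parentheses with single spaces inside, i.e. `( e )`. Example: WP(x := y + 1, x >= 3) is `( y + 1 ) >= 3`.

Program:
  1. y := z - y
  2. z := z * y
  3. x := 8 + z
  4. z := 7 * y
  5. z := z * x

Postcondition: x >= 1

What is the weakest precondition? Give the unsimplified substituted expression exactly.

Answer: ( 8 + ( z * ( z - y ) ) ) >= 1

Derivation:
post: x >= 1
stmt 5: z := z * x  -- replace 0 occurrence(s) of z with (z * x)
  => x >= 1
stmt 4: z := 7 * y  -- replace 0 occurrence(s) of z with (7 * y)
  => x >= 1
stmt 3: x := 8 + z  -- replace 1 occurrence(s) of x with (8 + z)
  => ( 8 + z ) >= 1
stmt 2: z := z * y  -- replace 1 occurrence(s) of z with (z * y)
  => ( 8 + ( z * y ) ) >= 1
stmt 1: y := z - y  -- replace 1 occurrence(s) of y with (z - y)
  => ( 8 + ( z * ( z - y ) ) ) >= 1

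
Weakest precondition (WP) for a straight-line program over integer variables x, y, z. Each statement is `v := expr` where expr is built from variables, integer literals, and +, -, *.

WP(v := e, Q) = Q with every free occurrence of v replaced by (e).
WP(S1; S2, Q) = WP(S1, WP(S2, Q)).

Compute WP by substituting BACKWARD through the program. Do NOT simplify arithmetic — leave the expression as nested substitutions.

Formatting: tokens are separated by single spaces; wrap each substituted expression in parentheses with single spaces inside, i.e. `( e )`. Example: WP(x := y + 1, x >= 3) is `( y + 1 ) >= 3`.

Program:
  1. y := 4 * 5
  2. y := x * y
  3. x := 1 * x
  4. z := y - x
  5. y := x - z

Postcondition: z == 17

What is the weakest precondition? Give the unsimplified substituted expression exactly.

Answer: ( ( x * ( 4 * 5 ) ) - ( 1 * x ) ) == 17

Derivation:
post: z == 17
stmt 5: y := x - z  -- replace 0 occurrence(s) of y with (x - z)
  => z == 17
stmt 4: z := y - x  -- replace 1 occurrence(s) of z with (y - x)
  => ( y - x ) == 17
stmt 3: x := 1 * x  -- replace 1 occurrence(s) of x with (1 * x)
  => ( y - ( 1 * x ) ) == 17
stmt 2: y := x * y  -- replace 1 occurrence(s) of y with (x * y)
  => ( ( x * y ) - ( 1 * x ) ) == 17
stmt 1: y := 4 * 5  -- replace 1 occurrence(s) of y with (4 * 5)
  => ( ( x * ( 4 * 5 ) ) - ( 1 * x ) ) == 17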